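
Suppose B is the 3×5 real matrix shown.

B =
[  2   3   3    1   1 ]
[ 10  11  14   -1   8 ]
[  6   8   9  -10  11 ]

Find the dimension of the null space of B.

2

Row reduce to echelon form.
R2 ← R2 − (5)·R1: [0, -4, -1, -6, 3]
R3 ← R3 − (3)·R1: [0, -1, 0, -13, 8]
R3 ← R3 − (1/4)·R2: [0, 0, 1/4, -23/2, 29/4]
3 nonzero rows, so rank(B) = 3.
B has 5 columns; by rank–nullity, nullity = 5 − 3 = 2.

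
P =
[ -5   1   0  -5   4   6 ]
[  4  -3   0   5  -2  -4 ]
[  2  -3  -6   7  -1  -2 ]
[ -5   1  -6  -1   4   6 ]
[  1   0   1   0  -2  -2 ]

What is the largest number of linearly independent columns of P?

Row reduce to echelon form.
R2 ← R2 + (4/5)·R1: [0, -11/5, 0, 1, 6/5, 4/5]
R3 ← R3 + (2/5)·R1: [0, -13/5, -6, 5, 3/5, 2/5]
R4 ← R4 − R1: [0, 0, -6, 4, 0, 0]
R5 ← R5 + (1/5)·R1: [0, 1/5, 1, -1, -6/5, -4/5]
R3 ← R3 − (13/11)·R2: [0, 0, -6, 42/11, -9/11, -6/11]
R5 ← R5 + (1/11)·R2: [0, 0, 1, -10/11, -12/11, -8/11]
R4 ← R4 − R3: [0, 0, 0, 2/11, 9/11, 6/11]
R5 ← R5 + (1/6)·R3: [0, 0, 0, -3/11, -27/22, -9/11]
R5 ← R5 + (3/2)·R4: [0, 0, 0, 0, 0, 0]
Echelon form has 4 nonzero rows, so rank(P) = 4.
The rank gives the maximum number of linearly independent columns: 4.

4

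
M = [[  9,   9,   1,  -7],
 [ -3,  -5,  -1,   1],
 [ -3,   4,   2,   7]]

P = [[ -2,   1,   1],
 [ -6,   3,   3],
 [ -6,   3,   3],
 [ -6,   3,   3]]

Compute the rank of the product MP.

1

First compute MP:
[[-36,  18,  18],
 [ 36, -18, -18],
 [-72,  36,  36]]
Now row reduce the product.
R2 ← R2 + R1: [0, 0, 0]
R3 ← R3 − (2)·R1: [0, 0, 0]
1 nonzero row, so rank(MP) = 1.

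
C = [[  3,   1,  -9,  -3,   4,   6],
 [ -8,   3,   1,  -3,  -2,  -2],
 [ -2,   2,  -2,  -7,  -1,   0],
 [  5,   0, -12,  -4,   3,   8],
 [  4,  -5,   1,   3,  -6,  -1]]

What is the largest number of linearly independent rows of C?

Row reduce to echelon form.
R2 ← R2 + (8/3)·R1: [0, 17/3, -23, -11, 26/3, 14]
R3 ← R3 + (2/3)·R1: [0, 8/3, -8, -9, 5/3, 4]
R4 ← R4 − (5/3)·R1: [0, -5/3, 3, 1, -11/3, -2]
R5 ← R5 − (4/3)·R1: [0, -19/3, 13, 7, -34/3, -9]
R3 ← R3 − (8/17)·R2: [0, 0, 48/17, -65/17, -41/17, -44/17]
R4 ← R4 + (5/17)·R2: [0, 0, -64/17, -38/17, -19/17, 36/17]
R5 ← R5 + (19/17)·R2: [0, 0, -216/17, -90/17, -28/17, 113/17]
R4 ← R4 + (4/3)·R3: [0, 0, 0, -22/3, -13/3, -4/3]
R5 ← R5 + (9/2)·R3: [0, 0, 0, -45/2, -25/2, -5]
R5 ← R5 − (135/44)·R4: [0, 0, 0, 0, 35/44, -10/11]
Echelon form has 5 nonzero rows, so rank(C) = 5.
The rank gives the maximum number of linearly independent rows: 5.

5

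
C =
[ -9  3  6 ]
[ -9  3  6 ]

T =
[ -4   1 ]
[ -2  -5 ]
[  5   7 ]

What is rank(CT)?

1

First compute CT:
[[ 60,  18],
 [ 60,  18]]
Now row reduce the product.
R2 ← R2 − R1: [0, 0]
1 nonzero row, so rank(CT) = 1.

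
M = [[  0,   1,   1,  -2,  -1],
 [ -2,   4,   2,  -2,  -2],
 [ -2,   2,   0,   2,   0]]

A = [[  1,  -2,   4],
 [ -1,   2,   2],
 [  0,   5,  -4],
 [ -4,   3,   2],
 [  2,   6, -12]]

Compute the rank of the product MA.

First compute MA:
[[  5,  -5,   6],
 [ -2,   4,  12],
 [-12,  14,   0]]
Now row reduce the product.
R2 ← R2 + (2/5)·R1: [0, 2, 72/5]
R3 ← R3 + (12/5)·R1: [0, 2, 72/5]
R3 ← R3 − R2: [0, 0, 0]
2 nonzero rows, so rank(MA) = 2.

2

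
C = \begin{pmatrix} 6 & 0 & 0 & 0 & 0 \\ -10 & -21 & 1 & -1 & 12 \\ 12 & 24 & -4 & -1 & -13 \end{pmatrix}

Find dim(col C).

3

Row reduce to echelon form.
R2 ← R2 + (5/3)·R1: [0, -21, 1, -1, 12]
R3 ← R3 − (2)·R1: [0, 24, -4, -1, -13]
R3 ← R3 + (8/7)·R2: [0, 0, -20/7, -15/7, 5/7]
Echelon form has 3 nonzero rows, so rank(C) = 3.
The column space has dimension equal to the rank: 3.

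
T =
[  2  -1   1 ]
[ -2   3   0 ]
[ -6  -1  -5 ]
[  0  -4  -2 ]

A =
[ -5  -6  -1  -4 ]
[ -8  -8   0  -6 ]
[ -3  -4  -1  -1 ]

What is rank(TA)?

2

First compute TA:
[[ -5,  -8,  -3,  -3],
 [-14, -12,   2, -10],
 [ 53,  64,  11,  35],
 [ 38,  40,   2,  26]]
Now row reduce the product.
R2 ← R2 − (14/5)·R1: [0, 52/5, 52/5, -8/5]
R3 ← R3 + (53/5)·R1: [0, -104/5, -104/5, 16/5]
R4 ← R4 + (38/5)·R1: [0, -104/5, -104/5, 16/5]
R3 ← R3 + (2)·R2: [0, 0, 0, 0]
R4 ← R4 + (2)·R2: [0, 0, 0, 0]
2 nonzero rows, so rank(TA) = 2.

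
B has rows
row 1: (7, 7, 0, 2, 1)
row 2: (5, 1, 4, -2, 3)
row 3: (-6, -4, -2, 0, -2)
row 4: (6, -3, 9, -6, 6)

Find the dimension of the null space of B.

3

Row reduce to echelon form.
R2 ← R2 − (5/7)·R1: [0, -4, 4, -24/7, 16/7]
R3 ← R3 + (6/7)·R1: [0, 2, -2, 12/7, -8/7]
R4 ← R4 − (6/7)·R1: [0, -9, 9, -54/7, 36/7]
R3 ← R3 + (1/2)·R2: [0, 0, 0, 0, 0]
R4 ← R4 − (9/4)·R2: [0, 0, 0, 0, 0]
2 nonzero rows, so rank(B) = 2.
B has 5 columns; by rank–nullity, nullity = 5 − 2 = 3.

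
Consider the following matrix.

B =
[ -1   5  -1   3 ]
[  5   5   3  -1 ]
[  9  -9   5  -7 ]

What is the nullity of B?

1

Row reduce to echelon form.
R2 ← R2 + (5)·R1: [0, 30, -2, 14]
R3 ← R3 + (9)·R1: [0, 36, -4, 20]
R3 ← R3 − (6/5)·R2: [0, 0, -8/5, 16/5]
3 nonzero rows, so rank(B) = 3.
B has 4 columns; by rank–nullity, nullity = 4 − 3 = 1.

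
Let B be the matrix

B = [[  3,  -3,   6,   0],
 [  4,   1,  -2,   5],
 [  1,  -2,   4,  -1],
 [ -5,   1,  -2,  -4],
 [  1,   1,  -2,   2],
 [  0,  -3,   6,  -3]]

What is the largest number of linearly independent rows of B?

Row reduce to echelon form.
R2 ← R2 − (4/3)·R1: [0, 5, -10, 5]
R3 ← R3 − (1/3)·R1: [0, -1, 2, -1]
R4 ← R4 + (5/3)·R1: [0, -4, 8, -4]
R5 ← R5 − (1/3)·R1: [0, 2, -4, 2]
R3 ← R3 + (1/5)·R2: [0, 0, 0, 0]
R4 ← R4 + (4/5)·R2: [0, 0, 0, 0]
R5 ← R5 − (2/5)·R2: [0, 0, 0, 0]
R6 ← R6 + (3/5)·R2: [0, 0, 0, 0]
Echelon form has 2 nonzero rows, so rank(B) = 2.
The rank gives the maximum number of linearly independent rows: 2.

2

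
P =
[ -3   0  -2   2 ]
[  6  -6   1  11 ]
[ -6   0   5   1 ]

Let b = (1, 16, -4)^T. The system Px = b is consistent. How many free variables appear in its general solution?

Row reduce the augmented matrix [P | b].
R2 ← R2 + (2)·R1: [0, -6, -3, 15, 18]
R3 ← R3 − (2)·R1: [0, 0, 9, -3, -6]
The echelon form has 3 nonzero rows, and every pivot lies in the first 4 columns, so rank(P) = rank([P|b]) = 3.
The system is consistent.
Free variables = (unknowns) − (rank) = 4 − 3 = 1.

1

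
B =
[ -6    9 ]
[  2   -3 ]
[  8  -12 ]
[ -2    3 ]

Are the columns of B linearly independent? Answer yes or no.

no

Row reduce B to echelon form.
R2 ← R2 + (1/3)·R1: [0, 0]
R3 ← R3 + (4/3)·R1: [0, 0]
R4 ← R4 − (1/3)·R1: [0, 0]
1 pivot among 2 columns.
Only 1 < 2 pivot columns, so the columns are linearly dependent.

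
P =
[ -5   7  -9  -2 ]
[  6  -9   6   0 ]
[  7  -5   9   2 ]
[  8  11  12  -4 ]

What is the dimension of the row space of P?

Row reduce to echelon form.
R2 ← R2 + (6/5)·R1: [0, -3/5, -24/5, -12/5]
R3 ← R3 + (7/5)·R1: [0, 24/5, -18/5, -4/5]
R4 ← R4 + (8/5)·R1: [0, 111/5, -12/5, -36/5]
R3 ← R3 + (8)·R2: [0, 0, -42, -20]
R4 ← R4 + (37)·R2: [0, 0, -180, -96]
R4 ← R4 − (30/7)·R3: [0, 0, 0, -72/7]
Echelon form has 4 nonzero rows, so rank(P) = 4.
The row space has dimension equal to the rank: 4.

4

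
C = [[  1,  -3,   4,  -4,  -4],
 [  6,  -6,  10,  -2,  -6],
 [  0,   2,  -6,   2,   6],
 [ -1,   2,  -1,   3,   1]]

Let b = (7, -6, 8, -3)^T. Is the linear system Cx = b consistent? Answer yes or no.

Row reduce the augmented matrix [C | b].
R2 ← R2 − (6)·R1: [0, 12, -14, 22, 18, -48]
R4 ← R4 + R1: [0, -1, 3, -1, -3, 4]
R3 ← R3 − (1/6)·R2: [0, 0, -11/3, -5/3, 3, 16]
R4 ← R4 + (1/12)·R2: [0, 0, 11/6, 5/6, -3/2, 0]
R4 ← R4 + (1/2)·R3: [0, 0, 0, 0, 0, 8]
The echelon form has 4 nonzero rows; the last pivot sits in the augmented column, so rank(C) = 3 but rank([C|b]) = 4.
Since the ranks differ, the system is inconsistent.

no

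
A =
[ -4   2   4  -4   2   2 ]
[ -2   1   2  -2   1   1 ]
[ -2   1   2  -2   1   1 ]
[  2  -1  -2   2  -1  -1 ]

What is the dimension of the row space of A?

1

Row reduce to echelon form.
R2 ← R2 − (1/2)·R1: [0, 0, 0, 0, 0, 0]
R3 ← R3 − (1/2)·R1: [0, 0, 0, 0, 0, 0]
R4 ← R4 + (1/2)·R1: [0, 0, 0, 0, 0, 0]
Echelon form has 1 nonzero row, so rank(A) = 1.
The row space has dimension equal to the rank: 1.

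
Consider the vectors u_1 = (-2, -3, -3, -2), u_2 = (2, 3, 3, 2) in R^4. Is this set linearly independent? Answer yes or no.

Form the matrix with these vectors as rows and row reduce.
R2 ← R2 + R1: [0, 0, 0, 0]
1 nonzero row, so the 2 vectors span a space of dimension 1.
Since 1 < 2, the vectors are linearly dependent.

no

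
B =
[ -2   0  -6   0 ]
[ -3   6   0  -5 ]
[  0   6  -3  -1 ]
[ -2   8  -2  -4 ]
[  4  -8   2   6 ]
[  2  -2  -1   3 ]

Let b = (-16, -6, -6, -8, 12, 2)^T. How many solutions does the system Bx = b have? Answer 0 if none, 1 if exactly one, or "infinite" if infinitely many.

Row reduce the augmented matrix [B | b].
R2 ← R2 − (3/2)·R1: [0, 6, 9, -5, 18]
R4 ← R4 − R1: [0, 8, 4, -4, 8]
R5 ← R5 + (2)·R1: [0, -8, -10, 6, -20]
R6 ← R6 + R1: [0, -2, -7, 3, -14]
R3 ← R3 − R2: [0, 0, -12, 4, -24]
R4 ← R4 − (4/3)·R2: [0, 0, -8, 8/3, -16]
R5 ← R5 + (4/3)·R2: [0, 0, 2, -2/3, 4]
R6 ← R6 + (1/3)·R2: [0, 0, -4, 4/3, -8]
R4 ← R4 − (2/3)·R3: [0, 0, 0, 0, 0]
R5 ← R5 + (1/6)·R3: [0, 0, 0, 0, 0]
R6 ← R6 − (1/3)·R3: [0, 0, 0, 0, 0]
The echelon form has 3 nonzero rows, and every pivot lies in the first 4 columns, so rank(B) = rank([B|b]) = 3.
The system is consistent.
rank = 3 < 4 unknowns, so there are infinitely many solutions.

infinite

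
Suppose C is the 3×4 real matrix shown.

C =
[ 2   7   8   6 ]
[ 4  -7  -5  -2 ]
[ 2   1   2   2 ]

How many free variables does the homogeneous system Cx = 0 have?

2

Row reduce to echelon form.
R2 ← R2 − (2)·R1: [0, -21, -21, -14]
R3 ← R3 − R1: [0, -6, -6, -4]
R3 ← R3 − (2/7)·R2: [0, 0, 0, 0]
2 nonzero rows, so rank(C) = 2.
C has 4 columns; by rank–nullity, nullity = 4 − 2 = 2.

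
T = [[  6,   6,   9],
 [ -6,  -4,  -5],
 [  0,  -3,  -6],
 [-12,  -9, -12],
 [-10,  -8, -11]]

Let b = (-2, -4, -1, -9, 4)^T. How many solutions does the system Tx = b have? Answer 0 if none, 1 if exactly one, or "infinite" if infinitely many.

Row reduce the augmented matrix [T | b].
R2 ← R2 + R1: [0, 2, 4, -6]
R4 ← R4 + (2)·R1: [0, 3, 6, -13]
R5 ← R5 + (5/3)·R1: [0, 2, 4, 2/3]
R3 ← R3 + (3/2)·R2: [0, 0, 0, -10]
R4 ← R4 − (3/2)·R2: [0, 0, 0, -4]
R5 ← R5 − R2: [0, 0, 0, 20/3]
R4 ← R4 − (2/5)·R3: [0, 0, 0, 0]
R5 ← R5 + (2/3)·R3: [0, 0, 0, 0]
The echelon form has 3 nonzero rows; the last pivot sits in the augmented column, so rank(T) = 2 but rank([T|b]) = 3.
Since the ranks differ, the system is inconsistent.
It has no solutions.

0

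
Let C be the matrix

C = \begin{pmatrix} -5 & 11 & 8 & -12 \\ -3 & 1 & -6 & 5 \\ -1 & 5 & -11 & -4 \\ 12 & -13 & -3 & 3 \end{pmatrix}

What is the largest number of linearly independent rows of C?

Row reduce to echelon form.
R2 ← R2 − (3/5)·R1: [0, -28/5, -54/5, 61/5]
R3 ← R3 − (1/5)·R1: [0, 14/5, -63/5, -8/5]
R4 ← R4 + (12/5)·R1: [0, 67/5, 81/5, -129/5]
R3 ← R3 + (1/2)·R2: [0, 0, -18, 9/2]
R4 ← R4 + (67/28)·R2: [0, 0, -135/14, 95/28]
R4 ← R4 − (15/28)·R3: [0, 0, 0, 55/56]
Echelon form has 4 nonzero rows, so rank(C) = 4.
The rank gives the maximum number of linearly independent rows: 4.

4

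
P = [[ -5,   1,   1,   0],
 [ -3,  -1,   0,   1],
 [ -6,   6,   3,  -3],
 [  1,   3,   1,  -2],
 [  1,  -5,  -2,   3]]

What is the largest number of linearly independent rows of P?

2

Row reduce to echelon form.
R2 ← R2 − (3/5)·R1: [0, -8/5, -3/5, 1]
R3 ← R3 − (6/5)·R1: [0, 24/5, 9/5, -3]
R4 ← R4 + (1/5)·R1: [0, 16/5, 6/5, -2]
R5 ← R5 + (1/5)·R1: [0, -24/5, -9/5, 3]
R3 ← R3 + (3)·R2: [0, 0, 0, 0]
R4 ← R4 + (2)·R2: [0, 0, 0, 0]
R5 ← R5 − (3)·R2: [0, 0, 0, 0]
Echelon form has 2 nonzero rows, so rank(P) = 2.
The rank gives the maximum number of linearly independent rows: 2.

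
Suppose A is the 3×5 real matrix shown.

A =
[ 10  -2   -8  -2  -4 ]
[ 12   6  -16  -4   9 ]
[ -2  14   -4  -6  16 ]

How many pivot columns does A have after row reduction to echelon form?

Row reduce to echelon form.
R2 ← R2 − (6/5)·R1: [0, 42/5, -32/5, -8/5, 69/5]
R3 ← R3 + (1/5)·R1: [0, 68/5, -28/5, -32/5, 76/5]
R3 ← R3 − (34/21)·R2: [0, 0, 100/21, -80/21, -50/7]
Echelon form has 3 nonzero rows, so rank(A) = 3.
Each nonzero row contributes one pivot column: 3 pivot columns.

3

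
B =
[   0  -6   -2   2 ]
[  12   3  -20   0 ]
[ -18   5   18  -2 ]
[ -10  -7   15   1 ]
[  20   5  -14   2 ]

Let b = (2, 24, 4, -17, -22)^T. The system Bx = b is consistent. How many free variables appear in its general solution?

0

Row reduce the augmented matrix [B | b].
Swap R1 ↔ R2
R3 ← R3 + (3/2)·R1: [0, 19/2, -12, -2, 40]
R4 ← R4 + (5/6)·R1: [0, -9/2, -5/3, 1, 3]
R5 ← R5 − (5/3)·R1: [0, 0, 58/3, 2, -62]
R3 ← R3 + (19/12)·R2: [0, 0, -91/6, 7/6, 259/6]
R4 ← R4 − (3/4)·R2: [0, 0, -1/6, -1/2, 3/2]
R4 ← R4 − (1/91)·R3: [0, 0, 0, -20/39, 40/39]
R5 ← R5 + (116/91)·R3: [0, 0, 0, 136/39, -272/39]
R5 ← R5 + (34/5)·R4: [0, 0, 0, 0, 0]
The echelon form has 4 nonzero rows, and every pivot lies in the first 4 columns, so rank(B) = rank([B|b]) = 4.
The system is consistent.
Free variables = (unknowns) − (rank) = 4 − 4 = 0.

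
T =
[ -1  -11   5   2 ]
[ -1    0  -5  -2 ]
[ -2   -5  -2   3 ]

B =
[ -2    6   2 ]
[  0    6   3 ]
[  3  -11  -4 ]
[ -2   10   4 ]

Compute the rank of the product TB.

First compute TB:
[[ 13, -107, -47],
 [ -9,  29,  10],
 [ -8,  10,   1]]
Now row reduce the product.
R2 ← R2 + (9/13)·R1: [0, -586/13, -293/13]
R3 ← R3 + (8/13)·R1: [0, -726/13, -363/13]
R3 ← R3 − (363/293)·R2: [0, 0, 0]
2 nonzero rows, so rank(TB) = 2.

2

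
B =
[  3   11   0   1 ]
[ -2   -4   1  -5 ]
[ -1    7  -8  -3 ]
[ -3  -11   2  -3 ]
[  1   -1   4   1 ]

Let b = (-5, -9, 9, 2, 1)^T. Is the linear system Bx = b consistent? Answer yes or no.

no

Row reduce the augmented matrix [B | b].
R2 ← R2 + (2/3)·R1: [0, 10/3, 1, -13/3, -37/3]
R3 ← R3 + (1/3)·R1: [0, 32/3, -8, -8/3, 22/3]
R4 ← R4 + R1: [0, 0, 2, -2, -3]
R5 ← R5 − (1/3)·R1: [0, -14/3, 4, 2/3, 8/3]
R3 ← R3 − (16/5)·R2: [0, 0, -56/5, 56/5, 234/5]
R5 ← R5 + (7/5)·R2: [0, 0, 27/5, -27/5, -73/5]
R4 ← R4 + (5/28)·R3: [0, 0, 0, 0, 75/14]
R5 ← R5 + (27/56)·R3: [0, 0, 0, 0, 223/28]
R5 ← R5 − (223/150)·R4: [0, 0, 0, 0, 0]
The echelon form has 4 nonzero rows; the last pivot sits in the augmented column, so rank(B) = 3 but rank([B|b]) = 4.
Since the ranks differ, the system is inconsistent.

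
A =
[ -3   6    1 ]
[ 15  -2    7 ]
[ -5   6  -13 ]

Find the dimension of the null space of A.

Row reduce to echelon form.
R2 ← R2 + (5)·R1: [0, 28, 12]
R3 ← R3 − (5/3)·R1: [0, -4, -44/3]
R3 ← R3 + (1/7)·R2: [0, 0, -272/21]
3 nonzero rows, so rank(A) = 3.
A has 3 columns; by rank–nullity, nullity = 3 − 3 = 0.

0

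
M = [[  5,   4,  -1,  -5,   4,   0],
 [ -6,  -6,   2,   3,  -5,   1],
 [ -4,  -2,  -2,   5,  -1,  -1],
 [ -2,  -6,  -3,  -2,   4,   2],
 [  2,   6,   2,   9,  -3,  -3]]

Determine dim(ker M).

2

Row reduce to echelon form.
R2 ← R2 + (6/5)·R1: [0, -6/5, 4/5, -3, -1/5, 1]
R3 ← R3 + (4/5)·R1: [0, 6/5, -14/5, 1, 11/5, -1]
R4 ← R4 + (2/5)·R1: [0, -22/5, -17/5, -4, 28/5, 2]
R5 ← R5 − (2/5)·R1: [0, 22/5, 12/5, 11, -23/5, -3]
R3 ← R3 + R2: [0, 0, -2, -2, 2, 0]
R4 ← R4 − (11/3)·R2: [0, 0, -19/3, 7, 19/3, -5/3]
R5 ← R5 + (11/3)·R2: [0, 0, 16/3, 0, -16/3, 2/3]
R4 ← R4 − (19/6)·R3: [0, 0, 0, 40/3, 0, -5/3]
R5 ← R5 + (8/3)·R3: [0, 0, 0, -16/3, 0, 2/3]
R5 ← R5 + (2/5)·R4: [0, 0, 0, 0, 0, 0]
4 nonzero rows, so rank(M) = 4.
M has 6 columns; by rank–nullity, nullity = 6 − 4 = 2.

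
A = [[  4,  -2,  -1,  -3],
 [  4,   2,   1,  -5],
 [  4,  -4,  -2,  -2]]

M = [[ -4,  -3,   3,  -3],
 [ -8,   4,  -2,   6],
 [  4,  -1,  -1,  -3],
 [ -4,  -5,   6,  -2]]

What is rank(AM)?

2

First compute AM:
[[  8,  -4,  -1, -15],
 [ -8,  20, -23,   7],
 [ 16, -16,  10, -26]]
Now row reduce the product.
R2 ← R2 + R1: [0, 16, -24, -8]
R3 ← R3 − (2)·R1: [0, -8, 12, 4]
R3 ← R3 + (1/2)·R2: [0, 0, 0, 0]
2 nonzero rows, so rank(AM) = 2.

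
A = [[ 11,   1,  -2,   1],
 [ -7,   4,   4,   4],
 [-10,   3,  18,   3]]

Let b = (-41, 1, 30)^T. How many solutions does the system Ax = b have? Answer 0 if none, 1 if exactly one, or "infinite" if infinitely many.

Row reduce the augmented matrix [A | b].
R2 ← R2 + (7/11)·R1: [0, 51/11, 30/11, 51/11, -276/11]
R3 ← R3 + (10/11)·R1: [0, 43/11, 178/11, 43/11, -80/11]
R3 ← R3 − (43/51)·R2: [0, 0, 236/17, 0, 236/17]
The echelon form has 3 nonzero rows, and every pivot lies in the first 4 columns, so rank(A) = rank([A|b]) = 3.
The system is consistent.
rank = 3 < 4 unknowns, so there are infinitely many solutions.

infinite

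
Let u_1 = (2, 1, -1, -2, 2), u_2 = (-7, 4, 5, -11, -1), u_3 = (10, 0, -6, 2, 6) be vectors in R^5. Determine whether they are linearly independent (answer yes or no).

Form the matrix with these vectors as rows and row reduce.
R2 ← R2 + (7/2)·R1: [0, 15/2, 3/2, -18, 6]
R3 ← R3 − (5)·R1: [0, -5, -1, 12, -4]
R3 ← R3 + (2/3)·R2: [0, 0, 0, 0, 0]
2 nonzero rows, so the 3 vectors span a space of dimension 2.
Since 2 < 3, the vectors are linearly dependent.

no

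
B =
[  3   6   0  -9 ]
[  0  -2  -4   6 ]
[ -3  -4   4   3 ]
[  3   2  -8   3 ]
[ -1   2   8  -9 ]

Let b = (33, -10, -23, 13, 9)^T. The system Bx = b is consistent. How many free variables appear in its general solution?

2

Row reduce the augmented matrix [B | b].
R3 ← R3 + R1: [0, 2, 4, -6, 10]
R4 ← R4 − R1: [0, -4, -8, 12, -20]
R5 ← R5 + (1/3)·R1: [0, 4, 8, -12, 20]
R3 ← R3 + R2: [0, 0, 0, 0, 0]
R4 ← R4 − (2)·R2: [0, 0, 0, 0, 0]
R5 ← R5 + (2)·R2: [0, 0, 0, 0, 0]
The echelon form has 2 nonzero rows, and every pivot lies in the first 4 columns, so rank(B) = rank([B|b]) = 2.
The system is consistent.
Free variables = (unknowns) − (rank) = 4 − 2 = 2.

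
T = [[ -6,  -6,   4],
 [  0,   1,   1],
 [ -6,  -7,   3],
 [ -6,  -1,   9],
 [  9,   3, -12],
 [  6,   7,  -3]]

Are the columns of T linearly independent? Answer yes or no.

no

Row reduce T to echelon form.
R3 ← R3 − R1: [0, -1, -1]
R4 ← R4 − R1: [0, 5, 5]
R5 ← R5 + (3/2)·R1: [0, -6, -6]
R6 ← R6 + R1: [0, 1, 1]
R3 ← R3 + R2: [0, 0, 0]
R4 ← R4 − (5)·R2: [0, 0, 0]
R5 ← R5 + (6)·R2: [0, 0, 0]
R6 ← R6 − R2: [0, 0, 0]
2 pivots among 3 columns.
Only 2 < 3 pivot columns, so the columns are linearly dependent.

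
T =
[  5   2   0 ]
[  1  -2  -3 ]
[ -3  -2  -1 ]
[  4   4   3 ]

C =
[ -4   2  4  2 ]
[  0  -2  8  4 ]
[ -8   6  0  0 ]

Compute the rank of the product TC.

First compute TC:
[[-20,   6,  36,  18],
 [ 20, -12, -12,  -6],
 [ 20,  -8, -28, -14],
 [-40,  18,  48,  24]]
Now row reduce the product.
R2 ← R2 + R1: [0, -6, 24, 12]
R3 ← R3 + R1: [0, -2, 8, 4]
R4 ← R4 − (2)·R1: [0, 6, -24, -12]
R3 ← R3 − (1/3)·R2: [0, 0, 0, 0]
R4 ← R4 + R2: [0, 0, 0, 0]
2 nonzero rows, so rank(TC) = 2.

2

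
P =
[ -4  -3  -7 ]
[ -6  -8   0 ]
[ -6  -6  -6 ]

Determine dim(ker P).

1

Row reduce to echelon form.
R2 ← R2 − (3/2)·R1: [0, -7/2, 21/2]
R3 ← R3 − (3/2)·R1: [0, -3/2, 9/2]
R3 ← R3 − (3/7)·R2: [0, 0, 0]
2 nonzero rows, so rank(P) = 2.
P has 3 columns; by rank–nullity, nullity = 3 − 2 = 1.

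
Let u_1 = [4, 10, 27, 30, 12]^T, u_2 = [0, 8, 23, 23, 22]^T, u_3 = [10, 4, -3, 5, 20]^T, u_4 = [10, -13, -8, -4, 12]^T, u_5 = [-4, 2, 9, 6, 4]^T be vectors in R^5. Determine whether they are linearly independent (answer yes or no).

no

Form the matrix with these vectors as rows and row reduce.
R3 ← R3 − (5/2)·R1: [0, -21, -141/2, -70, -10]
R4 ← R4 − (5/2)·R1: [0, -38, -151/2, -79, -18]
R5 ← R5 + R1: [0, 12, 36, 36, 16]
R3 ← R3 + (21/8)·R2: [0, 0, -81/8, -77/8, 191/4]
R4 ← R4 + (19/4)·R2: [0, 0, 135/4, 121/4, 173/2]
R5 ← R5 − (3/2)·R2: [0, 0, 3/2, 3/2, -17]
R4 ← R4 + (10/3)·R3: [0, 0, 0, -11/6, 737/3]
R5 ← R5 + (4/27)·R3: [0, 0, 0, 2/27, -268/27]
R5 ← R5 + (4/99)·R4: [0, 0, 0, 0, 0]
4 nonzero rows, so the 5 vectors span a space of dimension 4.
Since 4 < 5, the vectors are linearly dependent.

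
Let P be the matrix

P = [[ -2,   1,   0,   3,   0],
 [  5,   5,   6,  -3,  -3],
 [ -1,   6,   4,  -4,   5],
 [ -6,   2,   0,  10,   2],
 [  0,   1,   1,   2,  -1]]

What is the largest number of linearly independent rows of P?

4

Row reduce to echelon form.
R2 ← R2 + (5/2)·R1: [0, 15/2, 6, 9/2, -3]
R3 ← R3 − (1/2)·R1: [0, 11/2, 4, -11/2, 5]
R4 ← R4 − (3)·R1: [0, -1, 0, 1, 2]
R3 ← R3 − (11/15)·R2: [0, 0, -2/5, -44/5, 36/5]
R4 ← R4 + (2/15)·R2: [0, 0, 4/5, 8/5, 8/5]
R5 ← R5 − (2/15)·R2: [0, 0, 1/5, 7/5, -3/5]
R4 ← R4 + (2)·R3: [0, 0, 0, -16, 16]
R5 ← R5 + (1/2)·R3: [0, 0, 0, -3, 3]
R5 ← R5 − (3/16)·R4: [0, 0, 0, 0, 0]
Echelon form has 4 nonzero rows, so rank(P) = 4.
The rank gives the maximum number of linearly independent rows: 4.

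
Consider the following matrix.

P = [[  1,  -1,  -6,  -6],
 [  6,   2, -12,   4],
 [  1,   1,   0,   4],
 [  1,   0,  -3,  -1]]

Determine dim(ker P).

2

Row reduce to echelon form.
R2 ← R2 − (6)·R1: [0, 8, 24, 40]
R3 ← R3 − R1: [0, 2, 6, 10]
R4 ← R4 − R1: [0, 1, 3, 5]
R3 ← R3 − (1/4)·R2: [0, 0, 0, 0]
R4 ← R4 − (1/8)·R2: [0, 0, 0, 0]
2 nonzero rows, so rank(P) = 2.
P has 4 columns; by rank–nullity, nullity = 4 − 2 = 2.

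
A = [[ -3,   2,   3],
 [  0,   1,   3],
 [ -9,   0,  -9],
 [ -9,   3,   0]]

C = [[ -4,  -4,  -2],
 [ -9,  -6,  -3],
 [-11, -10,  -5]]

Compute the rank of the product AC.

First compute AC:
[[-39, -30, -15],
 [-42, -36, -18],
 [135, 126,  63],
 [  9,  18,   9]]
Now row reduce the product.
R2 ← R2 − (14/13)·R1: [0, -48/13, -24/13]
R3 ← R3 + (45/13)·R1: [0, 288/13, 144/13]
R4 ← R4 + (3/13)·R1: [0, 144/13, 72/13]
R3 ← R3 + (6)·R2: [0, 0, 0]
R4 ← R4 + (3)·R2: [0, 0, 0]
2 nonzero rows, so rank(AC) = 2.

2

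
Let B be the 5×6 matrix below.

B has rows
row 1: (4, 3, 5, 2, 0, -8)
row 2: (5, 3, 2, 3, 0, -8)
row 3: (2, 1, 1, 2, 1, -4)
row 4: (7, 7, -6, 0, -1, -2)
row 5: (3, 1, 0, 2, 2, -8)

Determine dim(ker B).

1

Row reduce to echelon form.
R2 ← R2 − (5/4)·R1: [0, -3/4, -17/4, 1/2, 0, 2]
R3 ← R3 − (1/2)·R1: [0, -1/2, -3/2, 1, 1, 0]
R4 ← R4 − (7/4)·R1: [0, 7/4, -59/4, -7/2, -1, 12]
R5 ← R5 − (3/4)·R1: [0, -5/4, -15/4, 1/2, 2, -2]
R3 ← R3 − (2/3)·R2: [0, 0, 4/3, 2/3, 1, -4/3]
R4 ← R4 + (7/3)·R2: [0, 0, -74/3, -7/3, -1, 50/3]
R5 ← R5 − (5/3)·R2: [0, 0, 10/3, -1/3, 2, -16/3]
R4 ← R4 + (37/2)·R3: [0, 0, 0, 10, 35/2, -8]
R5 ← R5 − (5/2)·R3: [0, 0, 0, -2, -1/2, -2]
R5 ← R5 + (1/5)·R4: [0, 0, 0, 0, 3, -18/5]
5 nonzero rows, so rank(B) = 5.
B has 6 columns; by rank–nullity, nullity = 6 − 5 = 1.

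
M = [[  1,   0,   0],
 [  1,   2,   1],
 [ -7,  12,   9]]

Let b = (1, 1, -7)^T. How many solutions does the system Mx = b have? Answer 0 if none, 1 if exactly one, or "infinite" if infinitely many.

1

Row reduce the augmented matrix [M | b].
R2 ← R2 − R1: [0, 2, 1, 0]
R3 ← R3 + (7)·R1: [0, 12, 9, 0]
R3 ← R3 − (6)·R2: [0, 0, 3, 0]
The echelon form has 3 nonzero rows, and every pivot lies in the first 3 columns, so rank(M) = rank([M|b]) = 3.
The system is consistent.
rank = 3 = number of unknowns, so the solution is unique.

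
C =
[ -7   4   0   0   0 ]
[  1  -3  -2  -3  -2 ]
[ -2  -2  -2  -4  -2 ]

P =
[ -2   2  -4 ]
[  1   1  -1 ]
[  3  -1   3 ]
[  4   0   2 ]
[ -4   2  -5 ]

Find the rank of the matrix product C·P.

First compute CP:
[[ 18, -10,  24],
 [-15,  -3,  -3],
 [-12,  -8,   6]]
Now row reduce the product.
R2 ← R2 + (5/6)·R1: [0, -34/3, 17]
R3 ← R3 + (2/3)·R1: [0, -44/3, 22]
R3 ← R3 − (22/17)·R2: [0, 0, 0]
2 nonzero rows, so rank(CP) = 2.

2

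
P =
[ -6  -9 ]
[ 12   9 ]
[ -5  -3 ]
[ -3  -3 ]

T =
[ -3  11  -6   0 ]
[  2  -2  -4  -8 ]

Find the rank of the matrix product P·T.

First compute PT:
[[  0, -48,  72,  72],
 [-18, 114, -108, -72],
 [  9, -49,  42,  24],
 [  3, -27,  30,  24]]
Now row reduce the product.
Swap R1 ↔ R2
R3 ← R3 + (1/2)·R1: [0, 8, -12, -12]
R4 ← R4 + (1/6)·R1: [0, -8, 12, 12]
R3 ← R3 + (1/6)·R2: [0, 0, 0, 0]
R4 ← R4 − (1/6)·R2: [0, 0, 0, 0]
2 nonzero rows, so rank(PT) = 2.

2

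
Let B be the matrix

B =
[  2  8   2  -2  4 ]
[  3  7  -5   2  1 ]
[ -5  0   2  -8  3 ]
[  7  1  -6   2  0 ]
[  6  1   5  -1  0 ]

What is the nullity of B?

Row reduce to echelon form.
R2 ← R2 − (3/2)·R1: [0, -5, -8, 5, -5]
R3 ← R3 + (5/2)·R1: [0, 20, 7, -13, 13]
R4 ← R4 − (7/2)·R1: [0, -27, -13, 9, -14]
R5 ← R5 − (3)·R1: [0, -23, -1, 5, -12]
R3 ← R3 + (4)·R2: [0, 0, -25, 7, -7]
R4 ← R4 − (27/5)·R2: [0, 0, 151/5, -18, 13]
R5 ← R5 − (23/5)·R2: [0, 0, 179/5, -18, 11]
R4 ← R4 + (151/125)·R3: [0, 0, 0, -1193/125, 568/125]
R5 ← R5 + (179/125)·R3: [0, 0, 0, -997/125, 122/125]
R5 ← R5 − (997/1193)·R4: [0, 0, 0, 0, -3366/1193]
5 nonzero rows, so rank(B) = 5.
B has 5 columns; by rank–nullity, nullity = 5 − 5 = 0.

0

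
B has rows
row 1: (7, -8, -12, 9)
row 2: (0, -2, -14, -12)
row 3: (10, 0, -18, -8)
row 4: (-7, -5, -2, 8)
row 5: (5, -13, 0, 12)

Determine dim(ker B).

0

Row reduce to echelon form.
R3 ← R3 − (10/7)·R1: [0, 80/7, -6/7, -146/7]
R4 ← R4 + R1: [0, -13, -14, 17]
R5 ← R5 − (5/7)·R1: [0, -51/7, 60/7, 39/7]
R3 ← R3 + (40/7)·R2: [0, 0, -566/7, -626/7]
R4 ← R4 − (13/2)·R2: [0, 0, 77, 95]
R5 ← R5 − (51/14)·R2: [0, 0, 417/7, 345/7]
R4 ← R4 + (539/566)·R3: [0, 0, 0, 2784/283]
R5 ← R5 + (417/566)·R3: [0, 0, 0, -4698/283]
R5 ← R5 + (27/16)·R4: [0, 0, 0, 0]
4 nonzero rows, so rank(B) = 4.
B has 4 columns; by rank–nullity, nullity = 4 − 4 = 0.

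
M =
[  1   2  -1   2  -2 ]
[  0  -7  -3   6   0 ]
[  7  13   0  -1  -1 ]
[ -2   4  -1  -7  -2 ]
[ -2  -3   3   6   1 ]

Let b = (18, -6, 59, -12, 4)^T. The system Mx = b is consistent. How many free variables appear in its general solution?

Row reduce the augmented matrix [M | b].
R3 ← R3 − (7)·R1: [0, -1, 7, -15, 13, -67]
R4 ← R4 + (2)·R1: [0, 8, -3, -3, -6, 24]
R5 ← R5 + (2)·R1: [0, 1, 1, 10, -3, 40]
R3 ← R3 − (1/7)·R2: [0, 0, 52/7, -111/7, 13, -463/7]
R4 ← R4 + (8/7)·R2: [0, 0, -45/7, 27/7, -6, 120/7]
R5 ← R5 + (1/7)·R2: [0, 0, 4/7, 76/7, -3, 274/7]
R4 ← R4 + (45/52)·R3: [0, 0, 0, -513/52, 21/4, -2085/52]
R5 ← R5 − (1/13)·R3: [0, 0, 0, 157/13, -4, 575/13]
R5 ← R5 + (628/513)·R4: [0, 0, 0, 0, 415/171, -830/171]
The echelon form has 5 nonzero rows, and every pivot lies in the first 5 columns, so rank(M) = rank([M|b]) = 5.
The system is consistent.
Free variables = (unknowns) − (rank) = 5 − 5 = 0.

0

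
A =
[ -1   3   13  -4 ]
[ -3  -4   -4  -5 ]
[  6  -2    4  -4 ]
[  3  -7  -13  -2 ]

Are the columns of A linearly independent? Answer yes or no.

Row reduce A to echelon form.
R2 ← R2 − (3)·R1: [0, -13, -43, 7]
R3 ← R3 + (6)·R1: [0, 16, 82, -28]
R4 ← R4 + (3)·R1: [0, 2, 26, -14]
R3 ← R3 + (16/13)·R2: [0, 0, 378/13, -252/13]
R4 ← R4 + (2/13)·R2: [0, 0, 252/13, -168/13]
R4 ← R4 − (2/3)·R3: [0, 0, 0, 0]
3 pivots among 4 columns.
Only 3 < 4 pivot columns, so the columns are linearly dependent.

no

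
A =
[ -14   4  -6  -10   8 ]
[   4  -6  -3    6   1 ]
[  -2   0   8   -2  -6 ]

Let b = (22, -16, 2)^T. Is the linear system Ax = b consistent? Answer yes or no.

yes

Row reduce the augmented matrix [A | b].
R2 ← R2 + (2/7)·R1: [0, -34/7, -33/7, 22/7, 23/7, -68/7]
R3 ← R3 − (1/7)·R1: [0, -4/7, 62/7, -4/7, -50/7, -8/7]
R3 ← R3 − (2/17)·R2: [0, 0, 160/17, -16/17, -128/17, 0]
The echelon form has 3 nonzero rows, and every pivot lies in the first 5 columns, so rank(A) = rank([A|b]) = 3.
The system is consistent.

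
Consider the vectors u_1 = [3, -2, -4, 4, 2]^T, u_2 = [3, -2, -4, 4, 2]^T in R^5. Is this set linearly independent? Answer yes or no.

Form the matrix with these vectors as rows and row reduce.
R2 ← R2 − R1: [0, 0, 0, 0, 0]
1 nonzero row, so the 2 vectors span a space of dimension 1.
Since 1 < 2, the vectors are linearly dependent.

no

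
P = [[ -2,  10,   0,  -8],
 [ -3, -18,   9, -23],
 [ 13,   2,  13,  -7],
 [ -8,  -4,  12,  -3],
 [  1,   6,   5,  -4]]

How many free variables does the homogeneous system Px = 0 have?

0

Row reduce to echelon form.
R2 ← R2 − (3/2)·R1: [0, -33, 9, -11]
R3 ← R3 + (13/2)·R1: [0, 67, 13, -59]
R4 ← R4 − (4)·R1: [0, -44, 12, 29]
R5 ← R5 + (1/2)·R1: [0, 11, 5, -8]
R3 ← R3 + (67/33)·R2: [0, 0, 344/11, -244/3]
R4 ← R4 − (4/3)·R2: [0, 0, 0, 131/3]
R5 ← R5 + (1/3)·R2: [0, 0, 8, -35/3]
R5 ← R5 − (11/43)·R3: [0, 0, 0, 393/43]
R5 ← R5 − (9/43)·R4: [0, 0, 0, 0]
4 nonzero rows, so rank(P) = 4.
P has 4 columns; by rank–nullity, nullity = 4 − 4 = 0.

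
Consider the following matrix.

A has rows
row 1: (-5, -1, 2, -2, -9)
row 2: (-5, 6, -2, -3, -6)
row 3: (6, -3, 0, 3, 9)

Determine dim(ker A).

3

Row reduce to echelon form.
R2 ← R2 − R1: [0, 7, -4, -1, 3]
R3 ← R3 + (6/5)·R1: [0, -21/5, 12/5, 3/5, -9/5]
R3 ← R3 + (3/5)·R2: [0, 0, 0, 0, 0]
2 nonzero rows, so rank(A) = 2.
A has 5 columns; by rank–nullity, nullity = 5 − 2 = 3.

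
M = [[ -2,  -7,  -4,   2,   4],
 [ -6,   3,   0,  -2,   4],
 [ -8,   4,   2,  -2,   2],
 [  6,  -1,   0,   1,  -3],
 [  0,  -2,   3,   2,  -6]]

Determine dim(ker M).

2

Row reduce to echelon form.
R2 ← R2 − (3)·R1: [0, 24, 12, -8, -8]
R3 ← R3 − (4)·R1: [0, 32, 18, -10, -14]
R4 ← R4 + (3)·R1: [0, -22, -12, 7, 9]
R3 ← R3 − (4/3)·R2: [0, 0, 2, 2/3, -10/3]
R4 ← R4 + (11/12)·R2: [0, 0, -1, -1/3, 5/3]
R5 ← R5 + (1/12)·R2: [0, 0, 4, 4/3, -20/3]
R4 ← R4 + (1/2)·R3: [0, 0, 0, 0, 0]
R5 ← R5 − (2)·R3: [0, 0, 0, 0, 0]
3 nonzero rows, so rank(M) = 3.
M has 5 columns; by rank–nullity, nullity = 5 − 3 = 2.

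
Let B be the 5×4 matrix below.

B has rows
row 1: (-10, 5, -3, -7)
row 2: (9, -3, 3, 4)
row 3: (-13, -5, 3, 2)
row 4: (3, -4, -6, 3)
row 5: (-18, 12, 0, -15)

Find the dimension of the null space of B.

0

Row reduce to echelon form.
R2 ← R2 + (9/10)·R1: [0, 3/2, 3/10, -23/10]
R3 ← R3 − (13/10)·R1: [0, -23/2, 69/10, 111/10]
R4 ← R4 + (3/10)·R1: [0, -5/2, -69/10, 9/10]
R5 ← R5 − (9/5)·R1: [0, 3, 27/5, -12/5]
R3 ← R3 + (23/3)·R2: [0, 0, 46/5, -98/15]
R4 ← R4 + (5/3)·R2: [0, 0, -32/5, -44/15]
R5 ← R5 − (2)·R2: [0, 0, 24/5, 11/5]
R4 ← R4 + (16/23)·R3: [0, 0, 0, -172/23]
R5 ← R5 − (12/23)·R3: [0, 0, 0, 129/23]
R5 ← R5 + (3/4)·R4: [0, 0, 0, 0]
4 nonzero rows, so rank(B) = 4.
B has 4 columns; by rank–nullity, nullity = 4 − 4 = 0.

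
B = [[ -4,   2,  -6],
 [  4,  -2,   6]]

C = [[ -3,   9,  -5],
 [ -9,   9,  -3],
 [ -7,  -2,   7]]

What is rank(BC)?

First compute BC:
[[ 36,  -6, -28],
 [-36,   6,  28]]
Now row reduce the product.
R2 ← R2 + R1: [0, 0, 0]
1 nonzero row, so rank(BC) = 1.

1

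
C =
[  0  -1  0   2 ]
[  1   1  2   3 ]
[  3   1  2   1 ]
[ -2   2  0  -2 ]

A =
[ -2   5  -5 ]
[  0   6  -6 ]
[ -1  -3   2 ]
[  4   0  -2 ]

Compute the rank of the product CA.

3

First compute CA:
[[  8,  -6,   2],
 [  8,   5, -13],
 [ -4,  15, -19],
 [ -4,   2,   2]]
Now row reduce the product.
R2 ← R2 − R1: [0, 11, -15]
R3 ← R3 + (1/2)·R1: [0, 12, -18]
R4 ← R4 + (1/2)·R1: [0, -1, 3]
R3 ← R3 − (12/11)·R2: [0, 0, -18/11]
R4 ← R4 + (1/11)·R2: [0, 0, 18/11]
R4 ← R4 + R3: [0, 0, 0]
3 nonzero rows, so rank(CA) = 3.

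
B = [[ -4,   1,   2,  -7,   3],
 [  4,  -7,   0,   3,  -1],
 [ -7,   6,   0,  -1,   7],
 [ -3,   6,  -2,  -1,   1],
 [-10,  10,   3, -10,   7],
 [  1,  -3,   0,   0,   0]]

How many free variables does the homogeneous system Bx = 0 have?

Row reduce to echelon form.
R2 ← R2 + R1: [0, -6, 2, -4, 2]
R3 ← R3 − (7/4)·R1: [0, 17/4, -7/2, 45/4, 7/4]
R4 ← R4 − (3/4)·R1: [0, 21/4, -7/2, 17/4, -5/4]
R5 ← R5 − (5/2)·R1: [0, 15/2, -2, 15/2, -1/2]
R6 ← R6 + (1/4)·R1: [0, -11/4, 1/2, -7/4, 3/4]
R3 ← R3 + (17/24)·R2: [0, 0, -25/12, 101/12, 19/6]
R4 ← R4 + (7/8)·R2: [0, 0, -7/4, 3/4, 1/2]
R5 ← R5 + (5/4)·R2: [0, 0, 1/2, 5/2, 2]
R6 ← R6 − (11/24)·R2: [0, 0, -5/12, 1/12, -1/6]
R4 ← R4 − (21/25)·R3: [0, 0, 0, -158/25, -54/25]
R5 ← R5 + (6/25)·R3: [0, 0, 0, 113/25, 69/25]
R6 ← R6 − (1/5)·R3: [0, 0, 0, -8/5, -4/5]
R5 ← R5 + (113/158)·R4: [0, 0, 0, 0, 96/79]
R6 ← R6 − (20/79)·R4: [0, 0, 0, 0, -20/79]
R6 ← R6 + (5/24)·R5: [0, 0, 0, 0, 0]
5 nonzero rows, so rank(B) = 5.
B has 5 columns; by rank–nullity, nullity = 5 − 5 = 0.

0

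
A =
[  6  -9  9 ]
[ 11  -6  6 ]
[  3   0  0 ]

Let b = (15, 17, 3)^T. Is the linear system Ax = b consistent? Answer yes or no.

yes

Row reduce the augmented matrix [A | b].
R2 ← R2 − (11/6)·R1: [0, 21/2, -21/2, -21/2]
R3 ← R3 − (1/2)·R1: [0, 9/2, -9/2, -9/2]
R3 ← R3 − (3/7)·R2: [0, 0, 0, 0]
The echelon form has 2 nonzero rows, and every pivot lies in the first 3 columns, so rank(A) = rank([A|b]) = 2.
The system is consistent.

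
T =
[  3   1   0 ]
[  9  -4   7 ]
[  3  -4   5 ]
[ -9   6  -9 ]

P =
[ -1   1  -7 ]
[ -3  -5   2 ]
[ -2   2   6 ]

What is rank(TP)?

2

First compute TP:
[[ -6,  -2, -19],
 [-11,  43, -29],
 [ -1,  33,   1],
 [  9, -57,  21]]
Now row reduce the product.
R2 ← R2 − (11/6)·R1: [0, 140/3, 35/6]
R3 ← R3 − (1/6)·R1: [0, 100/3, 25/6]
R4 ← R4 + (3/2)·R1: [0, -60, -15/2]
R3 ← R3 − (5/7)·R2: [0, 0, 0]
R4 ← R4 + (9/7)·R2: [0, 0, 0]
2 nonzero rows, so rank(TP) = 2.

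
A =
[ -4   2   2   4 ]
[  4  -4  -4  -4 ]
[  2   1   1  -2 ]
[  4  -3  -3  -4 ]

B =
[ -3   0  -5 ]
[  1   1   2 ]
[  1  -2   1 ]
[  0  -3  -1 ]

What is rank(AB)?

First compute AB:
[[ 16, -14,  22],
 [-20,  16, -28],
 [ -4,   5,  -5],
 [-18,  15, -25]]
Now row reduce the product.
R2 ← R2 + (5/4)·R1: [0, -3/2, -1/2]
R3 ← R3 + (1/4)·R1: [0, 3/2, 1/2]
R4 ← R4 + (9/8)·R1: [0, -3/4, -1/4]
R3 ← R3 + R2: [0, 0, 0]
R4 ← R4 − (1/2)·R2: [0, 0, 0]
2 nonzero rows, so rank(AB) = 2.

2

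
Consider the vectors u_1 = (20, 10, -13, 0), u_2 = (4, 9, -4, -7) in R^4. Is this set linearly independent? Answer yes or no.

yes

Form the matrix with these vectors as rows and row reduce.
R2 ← R2 − (1/5)·R1: [0, 7, -7/5, -7]
2 nonzero rows, so the 2 vectors span a space of dimension 2.
Since 2 = 2, the vectors are linearly independent.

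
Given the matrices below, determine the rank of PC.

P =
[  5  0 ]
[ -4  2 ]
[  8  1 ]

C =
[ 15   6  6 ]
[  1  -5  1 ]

2

First compute PC:
[[ 75,  30,  30],
 [-58, -34, -22],
 [121,  43,  49]]
Now row reduce the product.
R2 ← R2 + (58/75)·R1: [0, -54/5, 6/5]
R3 ← R3 − (121/75)·R1: [0, -27/5, 3/5]
R3 ← R3 − (1/2)·R2: [0, 0, 0]
2 nonzero rows, so rank(PC) = 2.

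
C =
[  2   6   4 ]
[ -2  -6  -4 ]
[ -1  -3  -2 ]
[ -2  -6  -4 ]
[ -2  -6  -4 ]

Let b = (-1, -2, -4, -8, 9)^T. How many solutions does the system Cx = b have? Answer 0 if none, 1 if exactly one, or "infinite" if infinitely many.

Row reduce the augmented matrix [C | b].
R2 ← R2 + R1: [0, 0, 0, -3]
R3 ← R3 + (1/2)·R1: [0, 0, 0, -9/2]
R4 ← R4 + R1: [0, 0, 0, -9]
R5 ← R5 + R1: [0, 0, 0, 8]
R3 ← R3 − (3/2)·R2: [0, 0, 0, 0]
R4 ← R4 − (3)·R2: [0, 0, 0, 0]
R5 ← R5 + (8/3)·R2: [0, 0, 0, 0]
The echelon form has 2 nonzero rows; the last pivot sits in the augmented column, so rank(C) = 1 but rank([C|b]) = 2.
Since the ranks differ, the system is inconsistent.
It has no solutions.

0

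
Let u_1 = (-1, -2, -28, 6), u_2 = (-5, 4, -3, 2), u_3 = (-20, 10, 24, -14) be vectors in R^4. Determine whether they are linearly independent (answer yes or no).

Form the matrix with these vectors as rows and row reduce.
R2 ← R2 − (5)·R1: [0, 14, 137, -28]
R3 ← R3 − (20)·R1: [0, 50, 584, -134]
R3 ← R3 − (25/7)·R2: [0, 0, 663/7, -34]
3 nonzero rows, so the 3 vectors span a space of dimension 3.
Since 3 = 3, the vectors are linearly independent.

yes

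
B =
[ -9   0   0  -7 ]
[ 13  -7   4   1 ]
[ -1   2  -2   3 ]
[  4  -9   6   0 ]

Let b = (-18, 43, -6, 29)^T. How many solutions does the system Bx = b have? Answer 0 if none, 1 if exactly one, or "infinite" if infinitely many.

1

Row reduce the augmented matrix [B | b].
R2 ← R2 + (13/9)·R1: [0, -7, 4, -82/9, 17]
R3 ← R3 − (1/9)·R1: [0, 2, -2, 34/9, -4]
R4 ← R4 + (4/9)·R1: [0, -9, 6, -28/9, 21]
R3 ← R3 + (2/7)·R2: [0, 0, -6/7, 74/63, 6/7]
R4 ← R4 − (9/7)·R2: [0, 0, 6/7, 542/63, -6/7]
R4 ← R4 + R3: [0, 0, 0, 88/9, 0]
The echelon form has 4 nonzero rows, and every pivot lies in the first 4 columns, so rank(B) = rank([B|b]) = 4.
The system is consistent.
rank = 4 = number of unknowns, so the solution is unique.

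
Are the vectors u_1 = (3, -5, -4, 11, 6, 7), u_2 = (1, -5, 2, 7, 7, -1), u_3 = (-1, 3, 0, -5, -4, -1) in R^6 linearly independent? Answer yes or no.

no

Form the matrix with these vectors as rows and row reduce.
R2 ← R2 − (1/3)·R1: [0, -10/3, 10/3, 10/3, 5, -10/3]
R3 ← R3 + (1/3)·R1: [0, 4/3, -4/3, -4/3, -2, 4/3]
R3 ← R3 + (2/5)·R2: [0, 0, 0, 0, 0, 0]
2 nonzero rows, so the 3 vectors span a space of dimension 2.
Since 2 < 3, the vectors are linearly dependent.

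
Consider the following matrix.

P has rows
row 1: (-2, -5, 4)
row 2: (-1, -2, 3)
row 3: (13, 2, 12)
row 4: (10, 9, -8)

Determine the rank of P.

3

Row reduce to echelon form.
R2 ← R2 − (1/2)·R1: [0, 1/2, 1]
R3 ← R3 + (13/2)·R1: [0, -61/2, 38]
R4 ← R4 + (5)·R1: [0, -16, 12]
R3 ← R3 + (61)·R2: [0, 0, 99]
R4 ← R4 + (32)·R2: [0, 0, 44]
R4 ← R4 − (4/9)·R3: [0, 0, 0]
Echelon form has 3 nonzero rows, so rank(P) = 3.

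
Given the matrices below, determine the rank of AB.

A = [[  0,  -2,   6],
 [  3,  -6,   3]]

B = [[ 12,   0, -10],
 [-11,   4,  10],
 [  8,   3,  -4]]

2

First compute AB:
[[ 70,  10, -44],
 [126, -15, -102]]
Now row reduce the product.
R2 ← R2 − (9/5)·R1: [0, -33, -114/5]
2 nonzero rows, so rank(AB) = 2.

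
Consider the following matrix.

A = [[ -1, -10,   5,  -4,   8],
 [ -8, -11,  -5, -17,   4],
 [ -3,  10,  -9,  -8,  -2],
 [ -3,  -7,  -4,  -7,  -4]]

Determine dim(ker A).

1

Row reduce to echelon form.
R2 ← R2 − (8)·R1: [0, 69, -45, 15, -60]
R3 ← R3 − (3)·R1: [0, 40, -24, 4, -26]
R4 ← R4 − (3)·R1: [0, 23, -19, 5, -28]
R3 ← R3 − (40/69)·R2: [0, 0, 48/23, -108/23, 202/23]
R4 ← R4 − (1/3)·R2: [0, 0, -4, 0, -8]
R4 ← R4 + (23/12)·R3: [0, 0, 0, -9, 53/6]
4 nonzero rows, so rank(A) = 4.
A has 5 columns; by rank–nullity, nullity = 5 − 4 = 1.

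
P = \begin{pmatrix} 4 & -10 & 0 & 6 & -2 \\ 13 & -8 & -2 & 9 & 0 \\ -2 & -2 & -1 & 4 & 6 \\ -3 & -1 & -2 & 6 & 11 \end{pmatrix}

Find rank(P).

3

Row reduce to echelon form.
R2 ← R2 − (13/4)·R1: [0, 49/2, -2, -21/2, 13/2]
R3 ← R3 + (1/2)·R1: [0, -7, -1, 7, 5]
R4 ← R4 + (3/4)·R1: [0, -17/2, -2, 21/2, 19/2]
R3 ← R3 + (2/7)·R2: [0, 0, -11/7, 4, 48/7]
R4 ← R4 + (17/49)·R2: [0, 0, -132/49, 48/7, 576/49]
R4 ← R4 − (12/7)·R3: [0, 0, 0, 0, 0]
Echelon form has 3 nonzero rows, so rank(P) = 3.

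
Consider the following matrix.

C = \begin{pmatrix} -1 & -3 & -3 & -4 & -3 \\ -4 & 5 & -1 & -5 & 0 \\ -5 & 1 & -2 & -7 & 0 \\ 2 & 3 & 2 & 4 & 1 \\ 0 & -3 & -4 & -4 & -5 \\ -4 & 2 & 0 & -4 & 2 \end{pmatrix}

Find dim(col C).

3

Row reduce to echelon form.
R2 ← R2 − (4)·R1: [0, 17, 11, 11, 12]
R3 ← R3 − (5)·R1: [0, 16, 13, 13, 15]
R4 ← R4 + (2)·R1: [0, -3, -4, -4, -5]
R6 ← R6 − (4)·R1: [0, 14, 12, 12, 14]
R3 ← R3 − (16/17)·R2: [0, 0, 45/17, 45/17, 63/17]
R4 ← R4 + (3/17)·R2: [0, 0, -35/17, -35/17, -49/17]
R5 ← R5 + (3/17)·R2: [0, 0, -35/17, -35/17, -49/17]
R6 ← R6 − (14/17)·R2: [0, 0, 50/17, 50/17, 70/17]
R4 ← R4 + (7/9)·R3: [0, 0, 0, 0, 0]
R5 ← R5 + (7/9)·R3: [0, 0, 0, 0, 0]
R6 ← R6 − (10/9)·R3: [0, 0, 0, 0, 0]
Echelon form has 3 nonzero rows, so rank(C) = 3.
The column space has dimension equal to the rank: 3.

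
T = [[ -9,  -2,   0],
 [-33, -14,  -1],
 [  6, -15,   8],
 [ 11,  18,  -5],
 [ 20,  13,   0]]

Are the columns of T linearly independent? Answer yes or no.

yes

Row reduce T to echelon form.
R2 ← R2 − (11/3)·R1: [0, -20/3, -1]
R3 ← R3 + (2/3)·R1: [0, -49/3, 8]
R4 ← R4 + (11/9)·R1: [0, 140/9, -5]
R5 ← R5 + (20/9)·R1: [0, 77/9, 0]
R3 ← R3 − (49/20)·R2: [0, 0, 209/20]
R4 ← R4 + (7/3)·R2: [0, 0, -22/3]
R5 ← R5 + (77/60)·R2: [0, 0, -77/60]
R4 ← R4 + (40/57)·R3: [0, 0, 0]
R5 ← R5 + (7/57)·R3: [0, 0, 0]
3 pivots among 3 columns.
Every column is a pivot column, so the columns are linearly independent.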